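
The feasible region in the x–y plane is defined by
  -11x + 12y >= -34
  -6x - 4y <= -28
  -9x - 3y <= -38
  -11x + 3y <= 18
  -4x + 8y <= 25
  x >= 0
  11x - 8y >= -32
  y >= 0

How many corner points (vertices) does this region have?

4

The feasible vertices (each the meet of two boundaries and inside every other half-plane) are:
  (118/29, 26/29)
  (143/10, 411/40)
  (34/9, 4/3)
  (229/84, 377/84)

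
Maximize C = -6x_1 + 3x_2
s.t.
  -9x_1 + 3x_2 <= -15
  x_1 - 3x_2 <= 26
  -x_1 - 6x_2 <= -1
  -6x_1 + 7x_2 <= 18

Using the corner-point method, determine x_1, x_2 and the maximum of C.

Vertices and C = -6x_1 + 3x_2:
  (31/19, -2/19) → C = -192/19
  (53/15, 28/5) → C = -22/5
  (53/3, -25/9) → C = -343/3
The feasible region is unbounded (it extends along (3, 1), (7, 6)), but C strictly decreases along every unbounded feasible direction, so there is no improving ray and the maximum is attained at a vertex.

x_1 = 53/15, x_2 = 28/5, maximum C = -22/5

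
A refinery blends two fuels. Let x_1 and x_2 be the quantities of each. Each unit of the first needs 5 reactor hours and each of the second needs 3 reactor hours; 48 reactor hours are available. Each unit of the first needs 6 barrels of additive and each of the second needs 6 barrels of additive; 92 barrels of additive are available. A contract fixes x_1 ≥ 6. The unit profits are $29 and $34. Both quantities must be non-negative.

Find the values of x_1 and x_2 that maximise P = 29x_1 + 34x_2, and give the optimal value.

x_1 = 6, x_2 = 6, maximum P = 378

Vertices and P = 29x_1 + 34x_2:
  (48/5, 0) → P = 1392/5
  (6, 0) → P = 174
  (6, 6) → P = 378

The optimum lies where 5x_1 + 3x_2 = 48 and x_1 = 6.
Solving simultaneously gives x_1 = 6, x_2 = 6.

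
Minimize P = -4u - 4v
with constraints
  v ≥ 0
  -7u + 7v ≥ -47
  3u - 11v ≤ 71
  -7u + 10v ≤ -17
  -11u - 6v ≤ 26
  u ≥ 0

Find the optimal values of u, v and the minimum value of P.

Corner points and P = -4u - 4v:
  (47/7, 0) → P = -188/7
  (17/7, 0) → P = -68/7
  (117/7, 10) → P = -748/7

At the optimal vertex, -7u + 7v = -47 and -7u + 10v = -17.
Solving simultaneously gives u = 117/7, v = 10.

u = 117/7, v = 10, minimum P = -748/7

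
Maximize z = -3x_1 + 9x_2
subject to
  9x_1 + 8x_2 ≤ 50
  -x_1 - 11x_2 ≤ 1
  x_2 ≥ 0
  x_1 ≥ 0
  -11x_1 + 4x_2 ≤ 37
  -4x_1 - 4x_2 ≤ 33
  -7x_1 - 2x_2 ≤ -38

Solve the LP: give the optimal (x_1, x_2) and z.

x_1 = 102/19, x_2 = 4/19, maximum z = -270/19

Corner points and z = -3x_1 + 9x_2:
  (50/9, 0) → z = -50/3
  (102/19, 4/19) → z = -270/19
  (38/7, 0) → z = -114/7

The optimum lies where 9x_1 + 8x_2 = 50 and -7x_1 - 2x_2 = -38.
Solving simultaneously gives x_1 = 102/19, x_2 = 4/19.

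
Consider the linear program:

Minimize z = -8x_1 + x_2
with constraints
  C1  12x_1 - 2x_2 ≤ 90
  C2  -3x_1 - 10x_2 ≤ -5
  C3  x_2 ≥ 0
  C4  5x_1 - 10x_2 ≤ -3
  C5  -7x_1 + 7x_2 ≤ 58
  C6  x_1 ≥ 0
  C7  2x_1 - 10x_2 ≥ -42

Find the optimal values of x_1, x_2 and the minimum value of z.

The binding constraints are 12x_1 - 2x_2 = 90 and 2x_1 - 10x_2 = -42.
Solving simultaneously gives x_1 = 246/29, x_2 = 171/29.

x_1 = 246/29, x_2 = 171/29, minimum z = -1797/29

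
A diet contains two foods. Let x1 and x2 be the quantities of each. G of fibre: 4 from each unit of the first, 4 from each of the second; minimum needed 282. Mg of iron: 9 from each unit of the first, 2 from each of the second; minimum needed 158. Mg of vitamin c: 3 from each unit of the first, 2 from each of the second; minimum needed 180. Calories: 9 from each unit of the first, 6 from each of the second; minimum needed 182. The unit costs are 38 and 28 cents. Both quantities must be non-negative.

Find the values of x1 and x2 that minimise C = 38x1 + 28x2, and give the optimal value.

Corner points and C = 38x1 + 28x2:
  (0, 90) → C = 2520
  (141/2, 0) → C = 2679
  (39, 63/2) → C = 2364
The feasible region is unbounded (it extends along (0, 1), (1, 0)), but C strictly increases along every unbounded feasible direction, so there is no improving ray and the minimum is attained at a vertex.

The optimum lies where 4x1 + 4x2 = 282 and 3x1 + 2x2 = 180.
Solving simultaneously gives x1 = 39, x2 = 63/2.

x1 = 39, x2 = 63/2, minimum C = 2364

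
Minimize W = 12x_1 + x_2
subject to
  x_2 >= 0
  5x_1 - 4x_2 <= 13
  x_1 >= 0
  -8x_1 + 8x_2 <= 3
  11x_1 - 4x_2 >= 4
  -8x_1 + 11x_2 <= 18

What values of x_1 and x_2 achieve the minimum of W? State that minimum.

x_1 = 4/11, x_2 = 0, minimum W = 48/11

Feasible corners and W = 12x_1 + x_2:
  (13/5, 0) → W = 156/5
  (4/11, 0) → W = 48/11
  (215/23, 194/23) → W = 2774/23
  (11/14, 65/56) → W = 593/56
  (37/8, 5) → W = 121/2

The optimum lies where x_2 = 0 and 11x_1 - 4x_2 = 4.
Solving simultaneously gives x_1 = 4/11, x_2 = 0.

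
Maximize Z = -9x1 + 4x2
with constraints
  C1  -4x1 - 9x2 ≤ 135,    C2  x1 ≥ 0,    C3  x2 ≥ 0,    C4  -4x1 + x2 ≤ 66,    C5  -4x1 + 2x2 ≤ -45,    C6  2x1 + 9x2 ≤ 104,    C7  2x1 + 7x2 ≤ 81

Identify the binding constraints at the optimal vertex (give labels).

Corner points and Z = -9x1 + 4x2:
  (45/4, 0) → Z = -405/4
  (81/2, 0) → Z = -729/2
  (477/32, 117/16) → Z = -3357/32

The maximum is at (45/4, 0). Substituting into each constraint, equality holds for C3 and C5; the remaining constraints have slack.

C3 and C5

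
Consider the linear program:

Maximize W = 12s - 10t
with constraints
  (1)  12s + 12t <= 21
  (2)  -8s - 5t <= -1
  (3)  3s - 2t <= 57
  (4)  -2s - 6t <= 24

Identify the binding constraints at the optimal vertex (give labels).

(1) and (4)

Vertices and W = 12s - 10t:
  (-31/12, 13/3) → W = -223/3
  (69/8, -55/8) → W = 689/4
  (63/19, -97/19) → W = 1726/19

The maximum is at (69/8, -55/8). Substituting into each constraint, equality holds for (1) and (4); the remaining constraints have slack.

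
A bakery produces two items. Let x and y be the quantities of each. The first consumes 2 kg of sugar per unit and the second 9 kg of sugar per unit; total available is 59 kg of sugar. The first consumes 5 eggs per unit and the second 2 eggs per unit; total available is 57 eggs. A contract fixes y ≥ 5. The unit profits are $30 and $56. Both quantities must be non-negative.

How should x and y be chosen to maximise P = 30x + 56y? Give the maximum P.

x = 7, y = 5, maximum P = 490

Vertices and P = 30x + 56y:
  (0, 59/9) → P = 3304/9
  (0, 5) → P = 280
  (7, 5) → P = 490

The optimum lies where 2x + 9y = 59 and y = 5.
Solving simultaneously gives x = 7, y = 5.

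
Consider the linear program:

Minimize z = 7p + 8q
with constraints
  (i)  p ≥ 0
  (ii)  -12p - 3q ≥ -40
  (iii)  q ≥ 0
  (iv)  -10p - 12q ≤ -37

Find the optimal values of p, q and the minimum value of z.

p = 0, q = 37/12, minimum z = 74/3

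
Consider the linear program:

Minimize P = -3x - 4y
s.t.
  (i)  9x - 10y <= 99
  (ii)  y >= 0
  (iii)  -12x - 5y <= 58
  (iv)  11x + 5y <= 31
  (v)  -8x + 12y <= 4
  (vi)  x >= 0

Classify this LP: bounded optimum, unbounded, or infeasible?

bounded optimum

Extreme points and P = -3x - 4y:
  (31/11, 0) → P = -93/11
  (0, 0) → P = 0
  (88/43, 73/43) → P = -556/43
  (0, 1/3) → P = -4/3
The feasible region has finitely many vertices and no improving ray; the minimum is -556/43 at (88/43, 73/43).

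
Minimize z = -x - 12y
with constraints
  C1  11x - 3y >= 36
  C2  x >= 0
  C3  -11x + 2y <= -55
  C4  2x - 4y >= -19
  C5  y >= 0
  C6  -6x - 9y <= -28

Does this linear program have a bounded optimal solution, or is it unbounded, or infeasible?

From the feasible point (129/20, 319/40), moving in the direction (4, 2) keeps every constraint satisfied while z decreases without bound.

unbounded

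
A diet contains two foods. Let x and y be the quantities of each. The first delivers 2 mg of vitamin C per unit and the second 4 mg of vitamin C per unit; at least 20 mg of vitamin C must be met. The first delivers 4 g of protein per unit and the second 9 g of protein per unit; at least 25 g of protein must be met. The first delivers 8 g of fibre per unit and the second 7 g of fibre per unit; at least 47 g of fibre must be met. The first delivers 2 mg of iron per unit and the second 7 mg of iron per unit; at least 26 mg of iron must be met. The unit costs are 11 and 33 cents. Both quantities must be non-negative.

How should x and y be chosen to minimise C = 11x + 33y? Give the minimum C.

x = 6, y = 2, minimum C = 132

Vertices and C = 11x + 33y:
  (0, 47/7) → C = 1551/7
  (13, 0) → C = 143
  (8/3, 11/3) → C = 451/3
  (6, 2) → C = 132
The feasible region is unbounded (it extends along (0, 1), (1, 0)), but C strictly increases along every unbounded feasible direction, so there is no improving ray and the minimum is attained at a vertex.

The binding constraints are 2x + 4y = 20 and 2x + 7y = 26.
Solving simultaneously gives x = 6, y = 2.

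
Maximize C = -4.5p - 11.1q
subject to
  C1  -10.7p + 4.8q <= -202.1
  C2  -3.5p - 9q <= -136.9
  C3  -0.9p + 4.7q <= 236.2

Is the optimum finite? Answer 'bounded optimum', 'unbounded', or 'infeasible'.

Extreme points and C = -4.5p - 11.1q:
  (1423/65, 1306/195) → C = -112357/650
  (208363/4597, 270923/4597) → C = -19724394/22985
The feasible region has finitely many vertices and no improving ray; the maximum is -112357/650 at (1423/65, 1306/195).

bounded optimum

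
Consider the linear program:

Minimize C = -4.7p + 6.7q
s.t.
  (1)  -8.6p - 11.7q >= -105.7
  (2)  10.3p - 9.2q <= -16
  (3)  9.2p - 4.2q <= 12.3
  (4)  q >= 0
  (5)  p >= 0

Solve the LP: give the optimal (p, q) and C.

p = 0, q = 40/23, minimum C = 268/23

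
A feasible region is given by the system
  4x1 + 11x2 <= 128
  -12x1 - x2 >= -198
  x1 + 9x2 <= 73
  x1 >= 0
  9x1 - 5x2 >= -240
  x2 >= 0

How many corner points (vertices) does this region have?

Of the 15 pairwise boundary intersections, those satisfying every inequality are:
  (1025/64, 93/16)
  (349/25, 164/25)
  (33/2, 0)
  (0, 73/9)
  (0, 0)

5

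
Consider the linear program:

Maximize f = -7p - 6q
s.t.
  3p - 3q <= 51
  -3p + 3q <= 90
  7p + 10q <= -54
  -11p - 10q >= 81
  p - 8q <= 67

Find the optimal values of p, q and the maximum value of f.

Feasible corners and f = -7p - 6q:
  (-354/17, 156/17) → f = 1542/17
  (-307/7, -97/7) → f = 2731/7
  (-27/4, -27/40) → f = 513/10
  (11/49, -409/49) → f = 2377/49

p = -307/7, q = -97/7, maximum f = 2731/7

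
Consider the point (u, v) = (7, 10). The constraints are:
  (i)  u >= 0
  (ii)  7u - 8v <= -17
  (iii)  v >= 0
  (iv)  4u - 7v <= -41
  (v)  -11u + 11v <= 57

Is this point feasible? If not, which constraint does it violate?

(i): 7 ≥ 0 ✓
(ii): -31 ≤ -17 ✓
(iii): 10 ≥ 0 ✓
(iv): -42 ≤ -41 ✓
(v): 33 ≤ 57 ✓

feasible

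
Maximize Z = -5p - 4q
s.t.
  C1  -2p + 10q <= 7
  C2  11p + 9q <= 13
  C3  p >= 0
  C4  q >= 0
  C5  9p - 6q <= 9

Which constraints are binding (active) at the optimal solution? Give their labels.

C3 and C4

Extreme points and Z = -5p - 4q:
  (67/128, 103/128) → Z = -747/128
  (0, 7/10) → Z = -14/5
  (53/49, 6/49) → Z = -289/49
  (0, 0) → Z = 0
  (1, 0) → Z = -5

The maximum is at (0, 0). Substituting into each constraint, equality holds for C3 and C4; the remaining constraints have slack.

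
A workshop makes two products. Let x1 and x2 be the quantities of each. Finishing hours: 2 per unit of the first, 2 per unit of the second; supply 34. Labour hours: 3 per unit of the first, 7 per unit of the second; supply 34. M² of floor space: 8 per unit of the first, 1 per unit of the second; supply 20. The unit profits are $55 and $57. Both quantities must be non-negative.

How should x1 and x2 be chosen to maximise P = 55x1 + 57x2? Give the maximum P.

x1 = 2, x2 = 4, maximum P = 338

Feasible corners and P = 55x1 + 57x2:
  (0, 0) → P = 0
  (0, 34/7) → P = 1938/7
  (5/2, 0) → P = 275/2
  (2, 4) → P = 338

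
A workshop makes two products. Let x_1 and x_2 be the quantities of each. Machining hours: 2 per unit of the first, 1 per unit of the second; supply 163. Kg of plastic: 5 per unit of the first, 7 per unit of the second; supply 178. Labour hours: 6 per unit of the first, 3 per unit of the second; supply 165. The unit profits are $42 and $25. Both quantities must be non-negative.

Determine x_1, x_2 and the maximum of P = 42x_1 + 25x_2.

x_1 = 23, x_2 = 9, maximum P = 1191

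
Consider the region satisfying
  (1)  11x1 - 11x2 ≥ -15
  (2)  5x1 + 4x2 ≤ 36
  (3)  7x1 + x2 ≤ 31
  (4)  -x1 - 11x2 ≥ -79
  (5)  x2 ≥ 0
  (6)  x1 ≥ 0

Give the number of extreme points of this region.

5

The feasible vertices (each the meet of two boundaries and inside every other half-plane) are:
  (112/33, 157/33)
  (0, 15/11)
  (88/23, 97/23)
  (31/7, 0)
  (0, 0)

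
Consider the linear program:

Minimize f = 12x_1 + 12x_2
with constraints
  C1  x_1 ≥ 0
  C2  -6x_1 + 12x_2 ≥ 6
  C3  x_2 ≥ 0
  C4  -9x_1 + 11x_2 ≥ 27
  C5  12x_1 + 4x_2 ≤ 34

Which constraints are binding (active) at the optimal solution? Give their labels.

Corner points and f = 12x_1 + 12x_2:
  (0, 27/11) → f = 324/11
  (0, 17/2) → f = 102
  (19/12, 15/4) → f = 64

The minimum is at (0, 27/11). Substituting into each constraint, equality holds for C1 and C4; the remaining constraints have slack.

C1 and C4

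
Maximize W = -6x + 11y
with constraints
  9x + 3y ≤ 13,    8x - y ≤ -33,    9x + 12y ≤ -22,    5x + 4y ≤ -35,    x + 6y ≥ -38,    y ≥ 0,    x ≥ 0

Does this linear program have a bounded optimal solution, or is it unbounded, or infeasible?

infeasible

The boundaries 9x + 12y = -22 and 5x + 4y = -35 meet at (-83/6, 205/24), but that point violates x ≥ 0. Every candidate vertex is excluded by some other constraint, so the feasible region is empty.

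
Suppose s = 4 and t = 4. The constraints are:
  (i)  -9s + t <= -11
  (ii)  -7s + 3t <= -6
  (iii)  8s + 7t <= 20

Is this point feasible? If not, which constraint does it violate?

not feasible — violates (iii)

Constraint (iii): 8s + 7t = 60, which is not ≤ 20. All other constraints are satisfied.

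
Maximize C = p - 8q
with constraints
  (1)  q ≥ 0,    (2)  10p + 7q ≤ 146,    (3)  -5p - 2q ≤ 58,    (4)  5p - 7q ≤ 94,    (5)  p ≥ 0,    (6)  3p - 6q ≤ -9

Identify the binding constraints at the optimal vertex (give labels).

Vertices and C = p - 8q:
  (0, 146/7) → C = -1168/7
  (271/27, 176/27) → C = -379/9
  (0, 3/2) → C = -12

The maximum is at (0, 3/2). Substituting into each constraint, equality holds for (5) and (6); the remaining constraints have slack.

(5) and (6)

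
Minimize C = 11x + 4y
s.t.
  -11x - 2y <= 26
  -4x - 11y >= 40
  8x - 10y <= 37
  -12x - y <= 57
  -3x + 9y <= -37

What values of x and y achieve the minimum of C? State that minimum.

Extreme points and C = 11x + 4y:
  (-31/21, -205/42) → C = -751/21
  (-32/21, -97/21) → C = -740/21
  (-37/42, -185/42) → C = -1147/42

The binding constraints are -11x - 2y = 26 and 8x - 10y = 37.
Solving simultaneously gives x = -31/21, y = -205/42.

x = -31/21, y = -205/42, minimum C = -751/21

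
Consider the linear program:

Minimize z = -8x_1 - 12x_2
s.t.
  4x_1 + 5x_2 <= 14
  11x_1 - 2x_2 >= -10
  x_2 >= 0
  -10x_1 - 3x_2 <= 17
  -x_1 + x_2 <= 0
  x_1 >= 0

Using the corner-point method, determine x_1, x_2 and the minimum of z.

Corner points and z = -8x_1 - 12x_2:
  (7/2, 0) → z = -28
  (14/9, 14/9) → z = -280/9
  (0, 0) → z = 0

x_1 = 14/9, x_2 = 14/9, minimum z = -280/9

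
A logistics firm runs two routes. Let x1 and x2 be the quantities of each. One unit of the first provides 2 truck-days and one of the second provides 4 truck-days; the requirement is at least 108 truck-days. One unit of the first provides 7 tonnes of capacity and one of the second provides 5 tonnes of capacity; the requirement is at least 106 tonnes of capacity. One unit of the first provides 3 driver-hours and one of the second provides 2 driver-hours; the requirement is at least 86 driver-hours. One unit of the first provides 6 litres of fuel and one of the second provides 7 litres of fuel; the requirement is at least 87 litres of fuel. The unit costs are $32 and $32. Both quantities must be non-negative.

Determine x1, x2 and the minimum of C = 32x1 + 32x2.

x1 = 16, x2 = 19, minimum C = 1120

Extreme points and C = 32x1 + 32x2:
  (0, 43) → C = 1376
  (54, 0) → C = 1728
  (16, 19) → C = 1120
The feasible region is unbounded (it extends along (0, 1), (1, 0)), but C strictly increases along every unbounded feasible direction, so there is no improving ray and the minimum is attained at a vertex.

The binding constraints are 2x1 + 4x2 = 108 and 3x1 + 2x2 = 86.
Solving simultaneously gives x1 = 16, x2 = 19.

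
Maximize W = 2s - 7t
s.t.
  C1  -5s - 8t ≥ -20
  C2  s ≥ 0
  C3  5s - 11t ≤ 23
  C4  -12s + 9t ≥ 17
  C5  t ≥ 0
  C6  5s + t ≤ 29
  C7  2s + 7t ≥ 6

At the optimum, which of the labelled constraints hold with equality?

Corner points and W = 2s - 7t:
  (0, 5/2) → W = -35/2
  (44/141, 325/141) → W = -729/47
  (0, 17/9) → W = -119/9

The maximum is at (0, 17/9). Substituting into each constraint, equality holds for C2 and C4; the remaining constraints have slack.

C2 and C4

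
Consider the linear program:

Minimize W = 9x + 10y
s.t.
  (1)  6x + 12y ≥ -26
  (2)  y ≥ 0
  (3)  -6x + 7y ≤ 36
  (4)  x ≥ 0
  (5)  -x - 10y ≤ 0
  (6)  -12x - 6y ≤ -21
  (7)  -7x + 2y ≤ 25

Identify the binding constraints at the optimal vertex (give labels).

Corner points and W = 9x + 10y:
  (7/4, 0) → W = 63/4
  (0, 36/7) → W = 360/7
  (0, 7/2) → W = 35
The feasible region is unbounded (it extends along (7, 6), (1, 0)), but W strictly increases along every unbounded feasible direction, so there is no improving ray and the minimum is attained at a vertex.

The minimum is at (7/4, 0). Substituting into each constraint, equality holds for (2) and (6); the remaining constraints have slack.

(2) and (6)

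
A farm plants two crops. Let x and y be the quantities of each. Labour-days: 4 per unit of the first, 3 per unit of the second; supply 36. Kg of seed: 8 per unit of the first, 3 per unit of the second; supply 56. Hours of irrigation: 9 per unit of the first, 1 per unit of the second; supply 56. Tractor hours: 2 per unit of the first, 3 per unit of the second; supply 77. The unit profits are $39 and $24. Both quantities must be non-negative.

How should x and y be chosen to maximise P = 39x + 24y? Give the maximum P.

Extreme points and P = 39x + 24y:
  (0, 0) → P = 0
  (0, 12) → P = 288
  (56/9, 0) → P = 728/3
  (5, 16/3) → P = 323
  (112/19, 56/19) → P = 5712/19

At the optimal vertex, 4x + 3y = 36 and 8x + 3y = 56.
Solving simultaneously gives x = 5, y = 16/3.

x = 5, y = 16/3, maximum P = 323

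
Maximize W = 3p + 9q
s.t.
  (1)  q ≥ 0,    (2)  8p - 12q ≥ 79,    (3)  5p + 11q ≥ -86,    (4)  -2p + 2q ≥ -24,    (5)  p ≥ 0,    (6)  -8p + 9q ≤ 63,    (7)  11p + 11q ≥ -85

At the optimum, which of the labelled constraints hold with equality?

Extreme points and W = 3p + 9q:
  (79/8, 0) → W = 237/8
  (12, 0) → W = 36
  (65/4, 17/4) → W = 87

The maximum is at (65/4, 17/4). Substituting into each constraint, equality holds for (2) and (4); the remaining constraints have slack.

(2) and (4)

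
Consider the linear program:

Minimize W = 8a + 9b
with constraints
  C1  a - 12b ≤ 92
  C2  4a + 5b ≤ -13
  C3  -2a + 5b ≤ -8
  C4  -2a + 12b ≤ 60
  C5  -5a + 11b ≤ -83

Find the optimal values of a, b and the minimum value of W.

a = -16/49, b = -377/49, minimum W = -503/7

Feasible corners and W = 8a + 9b:
  (304/53, -381/53) → W = -997/53
  (-16/49, -377/49) → W = -503/7
  (272/69, -397/69) → W = -1397/69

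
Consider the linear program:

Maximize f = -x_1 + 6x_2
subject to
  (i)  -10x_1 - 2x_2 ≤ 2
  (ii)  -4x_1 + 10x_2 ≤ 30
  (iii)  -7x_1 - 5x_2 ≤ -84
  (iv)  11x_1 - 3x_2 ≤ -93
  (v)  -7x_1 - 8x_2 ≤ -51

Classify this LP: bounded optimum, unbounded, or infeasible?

The boundaries -10x_1 - 2x_2 = 2 and -7x_1 - 5x_2 = -84 meet at (-89/18, 427/18), but that point violates -4x_1 + 10x_2 ≤ 30. Every candidate vertex is excluded by some other constraint, so the feasible region is empty.

infeasible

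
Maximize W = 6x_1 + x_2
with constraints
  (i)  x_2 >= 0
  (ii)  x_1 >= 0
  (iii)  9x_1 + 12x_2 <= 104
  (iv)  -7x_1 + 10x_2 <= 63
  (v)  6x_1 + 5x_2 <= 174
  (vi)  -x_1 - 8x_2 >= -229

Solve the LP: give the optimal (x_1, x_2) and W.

x_1 = 104/9, x_2 = 0, maximum W = 208/3

Corner points and W = 6x_1 + x_2:
  (0, 0) → W = 0
  (104/9, 0) → W = 208/3
  (0, 63/10) → W = 63/10
  (142/87, 1295/174) → W = 2999/174

The optimum lies where x_2 = 0 and 9x_1 + 12x_2 = 104.
Solving simultaneously gives x_1 = 104/9, x_2 = 0.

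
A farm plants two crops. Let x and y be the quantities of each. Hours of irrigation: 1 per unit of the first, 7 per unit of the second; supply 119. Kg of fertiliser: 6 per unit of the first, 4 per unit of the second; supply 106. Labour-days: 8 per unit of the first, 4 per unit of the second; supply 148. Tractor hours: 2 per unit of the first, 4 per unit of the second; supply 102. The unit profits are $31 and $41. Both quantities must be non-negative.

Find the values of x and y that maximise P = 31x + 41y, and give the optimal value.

x = 7, y = 16, maximum P = 873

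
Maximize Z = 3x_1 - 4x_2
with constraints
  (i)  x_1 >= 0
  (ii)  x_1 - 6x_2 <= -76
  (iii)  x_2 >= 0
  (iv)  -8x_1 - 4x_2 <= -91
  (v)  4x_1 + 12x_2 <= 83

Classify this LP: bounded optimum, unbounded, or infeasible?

The boundaries x_1 = 0 and -8x_1 - 4x_2 = -91 meet at (0, 91/4), but that point violates 4x_1 + 12x_2 ≤ 83. Every candidate vertex is excluded by some other constraint, so the feasible region is empty.

infeasible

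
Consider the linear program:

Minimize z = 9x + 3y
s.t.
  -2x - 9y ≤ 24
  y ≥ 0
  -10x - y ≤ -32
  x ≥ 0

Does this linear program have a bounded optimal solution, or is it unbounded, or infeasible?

bounded optimum

Corner points and z = 9x + 3y:
  (16/5, 0) → z = 144/5
  (0, 32) → z = 96
The feasible region has finitely many vertices and no improving ray; the minimum is 144/5 at (16/5, 0).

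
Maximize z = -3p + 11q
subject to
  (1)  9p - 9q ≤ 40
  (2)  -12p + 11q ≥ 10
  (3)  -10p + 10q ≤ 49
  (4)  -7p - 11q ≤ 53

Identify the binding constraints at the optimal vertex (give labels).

(2) and (3)

Vertices and z = -3p + 11q:
  (439/10, 244/5) → z = 4051/10
  (-63/19, -566/209) → z = -377/19
  (-1069/180, -187/180) → z = 115/18

The maximum is at (439/10, 244/5). Substituting into each constraint, equality holds for (2) and (3); the remaining constraints have slack.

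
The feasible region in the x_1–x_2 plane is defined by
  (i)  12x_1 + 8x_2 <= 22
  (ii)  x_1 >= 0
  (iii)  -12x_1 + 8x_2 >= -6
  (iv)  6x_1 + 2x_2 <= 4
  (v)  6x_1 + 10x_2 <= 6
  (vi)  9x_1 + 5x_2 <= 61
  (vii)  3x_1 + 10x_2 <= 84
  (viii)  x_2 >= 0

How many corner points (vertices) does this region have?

Intersecting each pair of boundary lines and keeping only the points that satisfy every inequality leaves:
  (0, 3/5)
  (0, 0)
  (11/18, 1/6)
  (1/2, 0)
  (7/12, 1/4)

5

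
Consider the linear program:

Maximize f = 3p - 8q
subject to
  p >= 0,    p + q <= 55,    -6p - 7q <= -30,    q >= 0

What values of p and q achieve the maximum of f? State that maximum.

p = 55, q = 0, maximum f = 165

Extreme points and f = 3p - 8q:
  (0, 55) → f = -440
  (0, 30/7) → f = -240/7
  (55, 0) → f = 165
  (5, 0) → f = 15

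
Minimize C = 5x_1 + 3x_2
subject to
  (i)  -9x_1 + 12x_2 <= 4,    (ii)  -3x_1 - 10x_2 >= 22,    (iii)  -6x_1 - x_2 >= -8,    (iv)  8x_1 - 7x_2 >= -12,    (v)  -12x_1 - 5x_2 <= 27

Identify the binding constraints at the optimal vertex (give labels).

Extreme points and C = 5x_1 + 3x_2:
  (34/19, -52/19) → C = 14/19
  (-32/21, -61/35) → C = -1349/105
  (67/18, -43/3) → C = -439/18

The minimum is at (67/18, -43/3). Substituting into each constraint, equality holds for (iii) and (v); the remaining constraints have slack.

(iii) and (v)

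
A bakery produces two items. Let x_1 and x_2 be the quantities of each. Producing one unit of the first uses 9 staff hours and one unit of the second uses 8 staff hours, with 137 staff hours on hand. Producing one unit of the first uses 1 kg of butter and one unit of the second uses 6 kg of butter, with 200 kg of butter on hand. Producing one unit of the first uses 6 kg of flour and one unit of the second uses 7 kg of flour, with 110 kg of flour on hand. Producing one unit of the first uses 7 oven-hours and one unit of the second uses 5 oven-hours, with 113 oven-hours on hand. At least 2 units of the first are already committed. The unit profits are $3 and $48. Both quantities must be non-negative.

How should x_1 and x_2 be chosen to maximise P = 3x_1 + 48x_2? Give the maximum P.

Vertices and P = 3x_1 + 48x_2:
  (137/9, 0) → P = 137/3
  (2, 0) → P = 6
  (79/15, 56/5) → P = 2767/5
  (2, 14) → P = 678

x_1 = 2, x_2 = 14, maximum P = 678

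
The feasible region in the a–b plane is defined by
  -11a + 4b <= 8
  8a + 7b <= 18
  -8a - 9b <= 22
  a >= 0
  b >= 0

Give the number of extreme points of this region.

The feasible vertices (each the meet of two boundaries and inside every other half-plane) are:
  (16/109, 262/109)
  (0, 2)
  (9/4, 0)
  (0, 0)

4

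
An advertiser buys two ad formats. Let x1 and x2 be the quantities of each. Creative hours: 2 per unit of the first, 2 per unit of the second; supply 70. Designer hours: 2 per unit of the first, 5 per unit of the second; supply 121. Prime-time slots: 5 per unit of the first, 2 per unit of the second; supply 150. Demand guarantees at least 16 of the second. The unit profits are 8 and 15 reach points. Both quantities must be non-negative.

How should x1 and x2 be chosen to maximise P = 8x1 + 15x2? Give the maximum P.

x1 = 18, x2 = 17, maximum P = 399

Extreme points and P = 8x1 + 15x2:
  (0, 121/5) → P = 363
  (0, 16) → P = 240
  (18, 17) → P = 399
  (19, 16) → P = 392

At the optimal vertex, 2x1 + 2x2 = 70 and 2x1 + 5x2 = 121.
Solving simultaneously gives x1 = 18, x2 = 17.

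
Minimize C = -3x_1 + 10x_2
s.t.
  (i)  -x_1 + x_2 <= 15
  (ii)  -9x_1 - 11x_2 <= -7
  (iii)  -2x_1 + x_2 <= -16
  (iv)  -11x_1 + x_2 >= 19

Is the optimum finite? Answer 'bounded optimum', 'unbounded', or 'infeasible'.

The boundaries -x_1 + x_2 = 15 and -9x_1 - 11x_2 = -7 meet at (-79/10, 71/10), but that point violates -2x_1 + x_2 ≤ -16. Every candidate vertex is excluded by some other constraint, so the feasible region is empty.

infeasible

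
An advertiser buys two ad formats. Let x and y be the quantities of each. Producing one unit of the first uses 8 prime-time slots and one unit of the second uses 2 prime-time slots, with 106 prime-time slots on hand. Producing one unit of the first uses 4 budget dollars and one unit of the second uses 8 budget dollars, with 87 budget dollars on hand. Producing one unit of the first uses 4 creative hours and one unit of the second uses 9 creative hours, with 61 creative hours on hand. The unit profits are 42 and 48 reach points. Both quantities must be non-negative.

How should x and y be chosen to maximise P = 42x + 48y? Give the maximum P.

x = 13, y = 1, maximum P = 594

Vertices and P = 42x + 48y:
  (0, 0) → P = 0
  (0, 61/9) → P = 976/3
  (53/4, 0) → P = 1113/2
  (13, 1) → P = 594

At the optimal vertex, 8x + 2y = 106 and 4x + 9y = 61.
Solving simultaneously gives x = 13, y = 1.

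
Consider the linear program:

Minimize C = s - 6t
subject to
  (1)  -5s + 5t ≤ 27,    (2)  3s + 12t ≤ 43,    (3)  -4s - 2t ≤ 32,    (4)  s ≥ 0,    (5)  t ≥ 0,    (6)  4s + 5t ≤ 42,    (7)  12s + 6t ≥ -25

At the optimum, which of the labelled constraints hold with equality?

(2) and (4)

Feasible corners and C = s - 6t:
  (0, 43/12) → C = -43/2
  (289/33, 46/33) → C = 13/33
  (0, 0) → C = 0
  (21/2, 0) → C = 21/2

The minimum is at (0, 43/12). Substituting into each constraint, equality holds for (2) and (4); the remaining constraints have slack.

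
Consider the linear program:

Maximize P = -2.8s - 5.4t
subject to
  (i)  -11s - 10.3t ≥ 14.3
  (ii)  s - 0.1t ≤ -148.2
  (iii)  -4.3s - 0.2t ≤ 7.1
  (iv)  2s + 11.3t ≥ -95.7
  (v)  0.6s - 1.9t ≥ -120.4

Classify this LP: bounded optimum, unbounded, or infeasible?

infeasible

The boundaries -11s - 10.3t = 14.3 and -4.3s - 0.2t = 7.1 meet at (-7027/4209, 1661/4209), but that point violates s - 0.1t ≤ -148.2. Every candidate vertex is excluded by some other constraint, so the feasible region is empty.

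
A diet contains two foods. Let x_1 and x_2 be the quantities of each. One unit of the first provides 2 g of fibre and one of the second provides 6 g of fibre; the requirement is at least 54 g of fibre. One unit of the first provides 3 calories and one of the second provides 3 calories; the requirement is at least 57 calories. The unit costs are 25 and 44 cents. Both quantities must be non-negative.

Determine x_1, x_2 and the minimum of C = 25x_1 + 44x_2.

The feasible region is unbounded (it extends along (0, 1), (1, 0)), but C strictly increases along every unbounded feasible direction, so there is no improving ray and the minimum is attained at a vertex.

The binding constraints are 2x_1 + 6x_2 = 54 and 3x_1 + 3x_2 = 57.
Solving simultaneously gives x_1 = 15, x_2 = 4.

x_1 = 15, x_2 = 4, minimum C = 551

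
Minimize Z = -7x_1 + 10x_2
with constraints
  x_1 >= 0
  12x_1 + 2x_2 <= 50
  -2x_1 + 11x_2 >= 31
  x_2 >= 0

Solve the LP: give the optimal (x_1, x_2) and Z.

x_1 = 61/17, x_2 = 59/17, minimum Z = 163/17

Vertices and Z = -7x_1 + 10x_2:
  (0, 25) → Z = 250
  (0, 31/11) → Z = 310/11
  (61/17, 59/17) → Z = 163/17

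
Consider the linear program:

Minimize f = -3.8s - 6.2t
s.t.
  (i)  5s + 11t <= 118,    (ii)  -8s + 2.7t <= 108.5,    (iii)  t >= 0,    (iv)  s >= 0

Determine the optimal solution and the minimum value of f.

Feasible corners and f = -3.8s - 6.2t:
  (118/5, 0) → f = -2242/25
  (0, 118/11) → f = -3658/55
  (0, 0) → f = 0

s = 23.6, t = 0, minimum f = -89.68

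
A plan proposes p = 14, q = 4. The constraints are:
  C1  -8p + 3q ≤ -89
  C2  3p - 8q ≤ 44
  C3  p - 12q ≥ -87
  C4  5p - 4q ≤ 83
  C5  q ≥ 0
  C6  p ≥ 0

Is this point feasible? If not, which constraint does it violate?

feasible

C1: -100 ≤ -89 ✓
C2: 10 ≤ 44 ✓
C3: -34 ≥ -87 ✓
C4: 54 ≤ 83 ✓
C5: 4 ≥ 0 ✓
C6: 14 ≥ 0 ✓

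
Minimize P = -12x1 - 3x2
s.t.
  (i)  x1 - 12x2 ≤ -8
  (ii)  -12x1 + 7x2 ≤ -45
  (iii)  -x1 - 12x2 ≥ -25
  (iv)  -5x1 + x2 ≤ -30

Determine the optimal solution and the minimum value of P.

Corner points and P = -12x1 - 3x2:
  (17/2, 11/8) → P = -849/8
  (368/59, 70/59) → P = -4626/59
  (385/61, 95/61) → P = -4905/61

The optimum lies where x1 - 12x2 = -8 and -x1 - 12x2 = -25.
Solving simultaneously gives x1 = 17/2, x2 = 11/8.

x1 = 17/2, x2 = 11/8, minimum P = -849/8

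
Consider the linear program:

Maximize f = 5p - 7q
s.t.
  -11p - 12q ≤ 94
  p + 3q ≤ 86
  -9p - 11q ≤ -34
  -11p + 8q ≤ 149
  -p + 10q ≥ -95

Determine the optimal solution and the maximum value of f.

p = 1145/13, q = -9/13, maximum f = 5788/13

Feasible corners and f = 5p - 7q:
  (241/41, 1095/41) → f = -6460/41
  (1145/13, -9/13) → f = 5788/13
  (-1367/193, 1715/193) → f = -18840/193
  (1385/101, -821/101) → f = 12672/101

The binding constraints are p + 3q = 86 and -p + 10q = -95.
Solving simultaneously gives p = 1145/13, q = -9/13.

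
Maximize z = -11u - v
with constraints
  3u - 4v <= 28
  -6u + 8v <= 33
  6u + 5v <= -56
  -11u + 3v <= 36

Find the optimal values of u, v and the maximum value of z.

Vertices and z = -11u - v:
  (-28/13, -112/13) → z = 420/13
  (-228/35, -416/35) → z = 2924/35
  (-348/73, -400/73) → z = 4228/73

u = -228/35, v = -416/35, maximum z = 2924/35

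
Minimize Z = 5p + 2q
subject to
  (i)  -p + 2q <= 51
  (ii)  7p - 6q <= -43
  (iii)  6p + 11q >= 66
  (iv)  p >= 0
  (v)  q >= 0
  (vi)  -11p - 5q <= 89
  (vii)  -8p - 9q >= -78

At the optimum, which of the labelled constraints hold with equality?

(ii) and (iv)

Vertices and Z = 5p + 2q:
  (0, 43/6) → Z = 43/3
  (27/37, 890/111) → Z = 2185/111
  (0, 26/3) → Z = 52/3

The minimum is at (0, 43/6). Substituting into each constraint, equality holds for (ii) and (iv); the remaining constraints have slack.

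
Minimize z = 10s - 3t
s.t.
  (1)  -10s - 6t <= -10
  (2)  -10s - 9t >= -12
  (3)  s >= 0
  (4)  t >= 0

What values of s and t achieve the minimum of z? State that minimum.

Corner points and z = 10s - 3t:
  (3/5, 2/3) → z = 4
  (1, 0) → z = 10
  (6/5, 0) → z = 12

s = 3/5, t = 2/3, minimum z = 4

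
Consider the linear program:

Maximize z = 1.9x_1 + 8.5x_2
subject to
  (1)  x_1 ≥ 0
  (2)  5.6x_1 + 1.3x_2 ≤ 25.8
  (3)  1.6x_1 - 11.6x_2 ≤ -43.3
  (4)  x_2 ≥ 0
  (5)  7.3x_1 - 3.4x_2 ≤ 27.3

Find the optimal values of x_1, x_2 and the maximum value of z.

Corner points and z = 1.9x_1 + 8.5x_2:
  (0, 258/13) → z = 2193/13
  (0, 433/116) → z = 7361/232
  (24299/6704, 3547/838) → z = 2873641/67040

At the optimal vertex, x_1 = 0 and 5.6x_1 + 1.3x_2 = 25.8.
Solving simultaneously gives x_1 = 0, x_2 = 258/13.

x_1 = 0, x_2 = 258/13, maximum z = 2193/13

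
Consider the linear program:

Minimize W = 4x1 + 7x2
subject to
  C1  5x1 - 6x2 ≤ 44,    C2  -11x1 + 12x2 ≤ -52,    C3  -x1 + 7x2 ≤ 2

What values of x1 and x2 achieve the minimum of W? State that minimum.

Extreme points and W = 4x1 + 7x2:
  (-36, -112/3) → W = -1216/3
  (320/29, 54/29) → W = 1658/29
  (388/65, 74/65) → W = 414/13

At the optimal vertex, 5x1 - 6x2 = 44 and -11x1 + 12x2 = -52.
Solving simultaneously gives x1 = -36, x2 = -112/3.

x1 = -36, x2 = -112/3, minimum W = -1216/3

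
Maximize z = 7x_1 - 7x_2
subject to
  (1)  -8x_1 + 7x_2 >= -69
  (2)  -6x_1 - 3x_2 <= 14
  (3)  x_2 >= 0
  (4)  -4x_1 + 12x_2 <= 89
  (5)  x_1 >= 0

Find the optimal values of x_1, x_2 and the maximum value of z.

x_1 = 69/8, x_2 = 0, maximum z = 483/8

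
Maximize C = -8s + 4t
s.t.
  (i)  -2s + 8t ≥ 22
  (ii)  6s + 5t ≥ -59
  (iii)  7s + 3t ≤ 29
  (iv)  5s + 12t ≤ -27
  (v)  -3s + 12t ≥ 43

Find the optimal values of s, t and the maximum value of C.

s = -573/47, t = 133/47, maximum C = 5116/47

Corner points and C = -8s + 4t:
  (-573/47, 133/47) → C = 5116/47
  (-923/87, 27/29) → C = 7708/87
  (-35/4, 67/48) → C = 907/12

The optimum lies where 6s + 5t = -59 and 5s + 12t = -27.
Solving simultaneously gives s = -573/47, t = 133/47.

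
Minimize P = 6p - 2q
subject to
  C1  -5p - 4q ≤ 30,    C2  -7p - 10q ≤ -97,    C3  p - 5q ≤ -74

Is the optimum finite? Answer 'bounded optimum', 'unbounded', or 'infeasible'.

unbounded

From the feasible point (-344/11, 695/22), moving in the direction (-4, 5) keeps every constraint satisfied while P decreases without bound.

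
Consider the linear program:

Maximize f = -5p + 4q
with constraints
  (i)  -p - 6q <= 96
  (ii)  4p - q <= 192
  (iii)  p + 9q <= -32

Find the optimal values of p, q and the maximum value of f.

Extreme points and f = -5p + 4q:
  (1056/25, -576/25) → f = -7584/25
  (-224, 64/3) → f = 3616/3
  (1696/37, -320/37) → f = -9760/37

p = -224, q = 64/3, maximum f = 3616/3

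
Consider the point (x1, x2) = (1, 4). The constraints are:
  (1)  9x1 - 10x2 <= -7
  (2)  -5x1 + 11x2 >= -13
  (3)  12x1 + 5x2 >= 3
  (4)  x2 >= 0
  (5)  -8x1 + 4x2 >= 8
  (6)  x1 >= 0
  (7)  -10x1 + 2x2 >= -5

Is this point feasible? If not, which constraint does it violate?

(1): -31 ≤ -7 ✓
(2): 39 ≥ -13 ✓
(3): 32 ≥ 3 ✓
(4): 4 ≥ 0 ✓
(5): 8 ≥ 8 ✓
(6): 1 ≥ 0 ✓
(7): -2 ≥ -5 ✓

feasible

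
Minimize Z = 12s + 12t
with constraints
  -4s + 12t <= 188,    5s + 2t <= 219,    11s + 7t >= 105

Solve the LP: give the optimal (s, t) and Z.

Feasible corners and Z = 12s + 12t:
  (563/17, 454/17) → Z = 12204/17
  (-7/20, 311/20) → Z = 912/5
  (1323/13, -1884/13) → Z = -6732/13

s = 1323/13, t = -1884/13, minimum Z = -6732/13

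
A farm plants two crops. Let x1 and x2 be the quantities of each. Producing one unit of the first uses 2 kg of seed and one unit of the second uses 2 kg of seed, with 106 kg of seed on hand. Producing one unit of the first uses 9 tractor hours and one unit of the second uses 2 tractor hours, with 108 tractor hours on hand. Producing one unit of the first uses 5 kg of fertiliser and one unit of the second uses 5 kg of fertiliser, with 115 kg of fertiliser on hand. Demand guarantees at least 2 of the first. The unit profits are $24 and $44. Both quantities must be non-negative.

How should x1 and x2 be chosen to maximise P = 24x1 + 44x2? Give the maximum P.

Vertices and P = 24x1 + 44x2:
  (12, 0) → P = 288
  (2, 0) → P = 48
  (62/7, 99/7) → P = 5844/7
  (2, 21) → P = 972

The optimum lies where 5x1 + 5x2 = 115 and x1 = 2.
Solving simultaneously gives x1 = 2, x2 = 21.

x1 = 2, x2 = 21, maximum P = 972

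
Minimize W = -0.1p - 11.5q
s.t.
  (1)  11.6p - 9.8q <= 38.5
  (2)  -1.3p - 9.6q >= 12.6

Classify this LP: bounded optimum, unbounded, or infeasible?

unbounded

From the feasible point (12306/6205, -19621/12410), moving in the direction (-9.6, 1.3) keeps every constraint satisfied while W decreases without bound.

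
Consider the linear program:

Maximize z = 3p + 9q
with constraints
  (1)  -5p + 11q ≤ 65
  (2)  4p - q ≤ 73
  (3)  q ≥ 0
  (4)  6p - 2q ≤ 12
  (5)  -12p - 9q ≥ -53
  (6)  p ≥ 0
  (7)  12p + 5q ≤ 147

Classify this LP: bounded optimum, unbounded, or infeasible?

Corner points and z = 3p + 9q:
  (2, 0) → z = 6
  (0, 0) → z = 0
  (107/39, 29/13) → z = 368/13
  (0, 53/9) → z = 53
The feasible region has finitely many vertices and no improving ray; the maximum is 53 at (0, 53/9).

bounded optimum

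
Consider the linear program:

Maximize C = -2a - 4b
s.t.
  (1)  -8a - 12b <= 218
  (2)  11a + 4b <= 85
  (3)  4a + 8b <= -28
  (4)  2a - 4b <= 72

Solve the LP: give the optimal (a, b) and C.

a = -1/7, b = -253/14, maximum C = 508/7

Corner points and C = -2a - 4b:
  (-88, 81/2) → C = 14
  (-1/7, -253/14) → C = 508/7
  (11, -9) → C = 14
  (157/13, -311/26) → C = 308/13

The optimum lies where -8a - 12b = 218 and 2a - 4b = 72.
Solving simultaneously gives a = -1/7, b = -253/14.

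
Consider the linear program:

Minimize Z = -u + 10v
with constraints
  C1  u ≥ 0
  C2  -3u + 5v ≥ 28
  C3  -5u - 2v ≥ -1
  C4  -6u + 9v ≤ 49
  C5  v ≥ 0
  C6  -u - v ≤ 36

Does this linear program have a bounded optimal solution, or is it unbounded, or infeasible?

The boundaries u = 0 and -5u - 2v = -1 meet at (0, 1/2), but that point violates -3u + 5v ≥ 28. Every candidate vertex is excluded by some other constraint, so the feasible region is empty.

infeasible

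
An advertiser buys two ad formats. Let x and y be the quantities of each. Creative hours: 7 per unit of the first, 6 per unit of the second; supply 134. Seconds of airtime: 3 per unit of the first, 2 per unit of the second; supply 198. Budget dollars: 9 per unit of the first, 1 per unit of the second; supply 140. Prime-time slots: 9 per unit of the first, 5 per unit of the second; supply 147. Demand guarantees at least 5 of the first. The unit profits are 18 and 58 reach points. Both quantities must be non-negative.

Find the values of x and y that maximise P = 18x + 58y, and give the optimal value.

x = 5, y = 33/2, maximum P = 1047

At the optimal vertex, 7x + 6y = 134 and x = 5.
Solving simultaneously gives x = 5, y = 33/2.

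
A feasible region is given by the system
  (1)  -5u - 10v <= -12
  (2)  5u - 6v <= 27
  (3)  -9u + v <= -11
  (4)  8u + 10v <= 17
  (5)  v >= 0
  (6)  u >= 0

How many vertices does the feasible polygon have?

3

Intersecting each pair of boundary lines and keeping only the points that satisfy every inequality leaves:
  (122/95, 53/95)
  (5/3, 11/30)
  (127/98, 65/98)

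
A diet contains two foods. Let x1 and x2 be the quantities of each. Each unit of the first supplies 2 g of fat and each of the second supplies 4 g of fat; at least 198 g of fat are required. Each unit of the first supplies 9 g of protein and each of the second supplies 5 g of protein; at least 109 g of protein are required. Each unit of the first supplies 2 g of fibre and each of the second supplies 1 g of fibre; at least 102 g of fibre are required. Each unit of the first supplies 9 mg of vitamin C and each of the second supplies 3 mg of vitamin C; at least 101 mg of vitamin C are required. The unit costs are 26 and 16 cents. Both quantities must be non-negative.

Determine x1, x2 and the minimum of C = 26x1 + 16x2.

Extreme points and C = 26x1 + 16x2:
  (0, 102) → C = 1632
  (99, 0) → C = 2574
  (35, 32) → C = 1422
The feasible region is unbounded (it extends along (0, 1), (1, 0)), but C strictly increases along every unbounded feasible direction, so there is no improving ray and the minimum is attained at a vertex.

The optimum lies where 2x1 + 4x2 = 198 and 2x1 + x2 = 102.
Solving simultaneously gives x1 = 35, x2 = 32.

x1 = 35, x2 = 32, minimum C = 1422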